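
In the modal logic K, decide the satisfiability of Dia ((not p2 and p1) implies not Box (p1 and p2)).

1. Dia ((not p2 and p1) implies not Box (p1 and p2)), 0
2. (not p2 and p1) implies not Box (p1 and p2), 1
3. not Box (p1 and p2), 1
4. not (p1 and p2), 2
5. not p2, 2
Accessibility: 0R1, 1R2

Yes, satisfiable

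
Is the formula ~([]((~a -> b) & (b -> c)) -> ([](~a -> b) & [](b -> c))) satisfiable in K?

1. ~([]((~a -> b) & (b -> c)) -> ([](~a -> b) & [](b -> c))), 0
2. []((~a -> b) & (b -> c)), 0
3. ~([](~a -> b) & [](b -> c)), 0
4. ~[](b -> c), 0
5. ~(b -> c), 1
6. b, 1
7. ~c, 1
8. (~a -> b) & (b -> c), 1
9. ~a -> b, 1
10. b -> c, 1
11. c, 1
Accessibility: 0R1
Branch closes: c and ~c both at 1.
All branches of the tableau close; one closing branch shown above.

Unsatisfiable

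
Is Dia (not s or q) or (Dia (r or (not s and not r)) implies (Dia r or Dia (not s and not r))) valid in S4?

Valid

Tableau for the negation not (Dia (not s or q) or (Dia (r or (not s and not r)) implies (Dia r or Dia (not s and not r)))):
1. not (Dia (not s or q) or (Dia (r or (not s and not r)) implies (Dia r or Dia (not s and not r)))), 0
2. not Dia (not s or q), 0   [neg-or-rule on 1]
3. not (Dia (r or (not s and not r)) implies (Dia r or Dia (not s and not r))), 0   [neg-or-rule on 1]
4. Dia (r or (not s and not r)), 0   [neg-implies-rule on 3]
5. not (Dia r or Dia (not s and not r)), 0   [neg-implies-rule on 3]
6. not Dia r, 0   [neg-or-rule on 5]
7. not Dia (not s and not r), 0   [neg-or-rule on 5]
8. not (not s or q), 0   [neg-Dia-rule on 2 via 0R0]
9. s, 0   [neg-or-rule on 8]
10. not q, 0   [neg-or-rule on 8]
11. not r, 0   [neg-Dia-rule on 6 via 0R0]
12. not (not s and not r), 0   [neg-Dia-rule on 7 via 0R0]
13. r or (not s and not r), 1   [Dia-rule on 4: fresh world 1, 0R1]
14. not (not s or q), 1   [neg-Dia-rule on 2 via 0R1]
15. s, 1   [neg-or-rule on 14]
16. not q, 1   [neg-or-rule on 14]
17. not r, 1   [neg-Dia-rule on 6 via 0R1]
18. not (not s and not r), 1   [neg-Dia-rule on 7 via 0R1]
19. not s and not r, 1   [or-rule on 13 (branches; this branch)]
20. not s, 1   [and-rule on 19]
Accessibility: 0R0, 0R1, 1R1
Branch closes: s and not s both at 1.
Every branch of the negation's tableau closes; the branch above is one of them.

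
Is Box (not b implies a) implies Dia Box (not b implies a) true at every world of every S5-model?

Tableau for the negation not (Box (not b implies a) implies Dia Box (not b implies a)):
1. not (Box (not b implies a) implies Dia Box (not b implies a)), 0
2. Box (not b implies a), 0
3. not Dia Box (not b implies a), 0
4. not b implies a, 0
5. not Box (not b implies a), 0
6. a, 0
7. not (not b implies a), 1
8. not b, 1
9. not a, 1
10. not b implies a, 1
11. not Box (not b implies a), 1
12. a, 1
Accessibility: 0R0, 0R1, 1R0, 1R1
Branch closes: a and not a both at 1.
Every branch of the negation's tableau closes; the branch above is one of them.

Yes, valid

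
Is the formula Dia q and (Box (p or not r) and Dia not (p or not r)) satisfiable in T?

1. Dia q and (Box (p or not r) and Dia not (p or not r)), w0
2. Dia q, w0
3. Box (p or not r) and Dia not (p or not r), w0
4. Box (p or not r), w0
5. Dia not (p or not r), w0
6. p or not r, w0
7. not r, w0
8. q, w1
9. p or not r, w1
10. not r, w1
11. not (p or not r), w2
12. not p, w2
13. r, w2
14. p or not r, w2
15. not r, w2
Accessibility: w0Rw0, w0Rw1, w0Rw2, w1Rw1, w2Rw2
Branch closes: r and not r both at w2.
Every branch closes; the branch above is one of them.

Unsatisfiable (every branch closes)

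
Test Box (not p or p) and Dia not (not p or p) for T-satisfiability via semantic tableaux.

No, unsatisfiable

1. Box (not p or p) and Dia not (not p or p), w0
2. Box (not p or p), w0
3. Dia not (not p or p), w0
4. not p or p, w0
5. p, w0
6. not (not p or p), w1
7. p, w1
8. not p, w1
Accessibility: w0Rw0, w0Rw1, w1Rw1
Branch closes: p and not p both at w1.
(One branch shown.) All branches close.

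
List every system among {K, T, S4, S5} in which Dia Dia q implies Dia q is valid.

S4, S5

T-tableau for the negation not (Dia Dia q implies Dia q):
1. not (Dia Dia q implies Dia q), 0
2. Dia Dia q, 0
3. not Dia q, 0
4. not q, 0
5. Dia q, 1
6. not q, 1
7. q, 2
Accessibility: 0R0, 0R1, 1R1, 1R2, 2R2
Complete open branch: countermodel on a T-frame, so not valid in T, nor in K (the same frame is also a K-frame).
S4-tableau for the negation not (Dia Dia q implies Dia q):
1. not (Dia Dia q implies Dia q), 0
2. Dia Dia q, 0
3. not Dia q, 0
4. not q, 0
5. Dia q, 1
6. not q, 1
7. q, 2
8. not q, 2
Accessibility: 0R0, 0R1, 0R2, 1R1, 1R2, 2R2
Branch closes: q and not q both at 2.
Every branch closes (one shown): valid in S4, hence also in S5 (every theorem of S4 is a theorem of S5).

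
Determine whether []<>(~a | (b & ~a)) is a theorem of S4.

Tableau for the negation ~[]<>(~a | (b & ~a)):
1. ~[]<>(~a | (b & ~a)), u
2. ~<>(~a | (b & ~a)), v
3. ~(~a | (b & ~a)), v
4. a, v
5. ~(b & ~a), v
Accessibility: uRu, uRv, vRv
The negation has an open branch (countermodel exists).

Not valid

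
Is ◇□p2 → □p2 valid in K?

Tableau for the negation ¬(◇□p2 → □p2):
1. ¬(◇□p2 → □p2), u
2. ◇□p2, u   [¬→-rule on 1]
3. ¬□p2, u   [¬→-rule on 1]
4. □p2, v   [◇-rule on 2: fresh world v, uRv]
5. ¬p2, w   [¬□-rule on 3: fresh world w, uRw]
Accessibility: uRv, uRw
The negation has an open branch (countermodel exists).

Not valid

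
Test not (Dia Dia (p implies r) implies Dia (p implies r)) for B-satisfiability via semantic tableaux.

Yes, satisfiable

1. not (Dia Dia (p implies r) implies Dia (p implies r)), u
2. Dia Dia (p implies r), u   [neg-implies-rule on 1]
3. not Dia (p implies r), u   [neg-implies-rule on 1]
4. not (p implies r), u   [neg-Dia-rule on 3 via uRu]
5. p, u   [neg-implies-rule on 4]
6. not r, u   [neg-implies-rule on 4]
7. Dia (p implies r), v   [Dia-rule on 2: fresh world v, uRv]
8. not (p implies r), v   [neg-Dia-rule on 3 via uRv]
9. p, v   [neg-implies-rule on 8]
10. not r, v   [neg-implies-rule on 8]
11. p implies r, w   [Dia-rule on 7: fresh world w, vRw]
12. r, w   [implies-rule on 11 (branches; this branch)]
Accessibility: uRu, uRv, vRu, vRv, vRw, wRv, wRw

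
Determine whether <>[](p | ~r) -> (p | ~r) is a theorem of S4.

Tableau for the negation ~(<>[](p | ~r) -> (p | ~r)):
1. ~(<>[](p | ~r) -> (p | ~r)), w0
2. <>[](p | ~r), w0
3. ~(p | ~r), w0
4. ~p, w0
5. r, w0
6. [](p | ~r), w1
7. p | ~r, w1
8. ~r, w1
Accessibility: w0Rw0, w0Rw1, w1Rw1
The negation has an open branch (countermodel exists).

No, not valid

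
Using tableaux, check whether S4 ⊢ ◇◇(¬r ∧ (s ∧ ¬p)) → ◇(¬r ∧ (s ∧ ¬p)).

Valid

Tableau for the negation ¬(◇◇(¬r ∧ (s ∧ ¬p)) → ◇(¬r ∧ (s ∧ ¬p))):
1. ¬(◇◇(¬r ∧ (s ∧ ¬p)) → ◇(¬r ∧ (s ∧ ¬p))), u
2. ◇◇(¬r ∧ (s ∧ ¬p)), u
3. ¬◇(¬r ∧ (s ∧ ¬p)), u
4. ¬(¬r ∧ (s ∧ ¬p)), u
5. ¬(s ∧ ¬p), u
6. p, u
7. ◇(¬r ∧ (s ∧ ¬p)), v
8. ¬(¬r ∧ (s ∧ ¬p)), v
9. ¬(s ∧ ¬p), v
10. p, v
11. ¬r ∧ (s ∧ ¬p), w
12. ¬r, w
13. s ∧ ¬p, w
14. s, w
15. ¬p, w
16. ¬(¬r ∧ (s ∧ ¬p)), w
17. ¬(s ∧ ¬p), w
18. p, w
Accessibility: uRu, uRv, uRw, vRv, vRw, wRw
Branch closes: p and ¬p both at w.
Every branch of the negation's tableau closes; the branch above is one of them.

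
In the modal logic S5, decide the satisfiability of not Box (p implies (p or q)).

1. not Box (p implies (p or q)), 0
2. not (p implies (p or q)), 1
3. p, 1
4. not (p or q), 1
5. not p, 1
6. not q, 1
Accessibility: 0R0, 0R1, 1R0, 1R1
Branch closes: p and not p both at 1.
(One branch shown.) All branches close.

Unsatisfiable (every branch closes)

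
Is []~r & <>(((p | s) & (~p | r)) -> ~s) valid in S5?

Invalid (countermodel exists)

Tableau for the negation ~([]~r & <>(((p | s) & (~p | r)) -> ~s)):
1. ~([]~r & <>(((p | s) & (~p | r)) -> ~s)), w0
2. ~<>(((p | s) & (~p | r)) -> ~s), w0
3. ~(((p | s) & (~p | r)) -> ~s), w0
4. (p | s) & (~p | r), w0
5. s, w0
6. p | s, w0
7. ~p | r, w0
8. r, w0
Accessibility: w0Rw0
The negation has an open branch (countermodel exists).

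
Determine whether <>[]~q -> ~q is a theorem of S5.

Valid

Tableau for the negation ~(<>[]~q -> ~q):
1. ~(<>[]~q -> ~q), 0
2. <>[]~q, 0   [~->-rule on 1]
3. q, 0   [~->-rule on 1]
4. []~q, 1   [<>-rule on 2: fresh world 1, 0R1]
5. ~q, 0   [[]-rule on 4 via 1R0]
Accessibility: 0R0, 0R1, 1R0, 1R1
Branch closes: q and ~q both at 0.
Every branch of the negation's tableau closes; the branch above is one of them.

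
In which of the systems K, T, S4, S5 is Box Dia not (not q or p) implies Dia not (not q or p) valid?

T, S4, S5

T-tableau for the negation not (Box Dia not (not q or p) implies Dia not (not q or p)):
1. not (Box Dia not (not q or p) implies Dia not (not q or p)), u
2. Box Dia not (not q or p), u   [neg-implies-rule on 1]
3. not Dia not (not q or p), u   [neg-implies-rule on 1]
4. Dia not (not q or p), u   [Box-rule on 2 via uRu]
5. not q or p, u   [neg-Dia-rule on 3 via uRu]
6. p, u   [or-rule on 5 (branches; this branch)]
7. not (not q or p), v   [Dia-rule on 4: fresh world v, uRv]
8. q, v   [neg-or-rule on 7]
9. not p, v   [neg-or-rule on 7]
10. Dia not (not q or p), v   [Box-rule on 2 via uRv]
11. not q or p, v   [neg-Dia-rule on 3 via uRv]
12. p, v   [or-rule on 11 (branches; this branch)]
Accessibility: uRu, uRv, vRv
Branch closes: p and not p both at v.
Every branch closes (one shown): valid in T, hence also in S4, S5 (every theorem of T is a theorem of S4 and S5).
K-tableau for the negation not (Box Dia not (not q or p) implies Dia not (not q or p)):
1. not (Box Dia not (not q or p) implies Dia not (not q or p)), u
2. Box Dia not (not q or p), u   [neg-implies-rule on 1]
3. not Dia not (not q or p), u   [neg-implies-rule on 1]
Complete open branch: countermodel on a K-frame, so not valid in K.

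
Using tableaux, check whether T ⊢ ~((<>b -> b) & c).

Invalid (countermodel exists)

Tableau for the negation (<>b -> b) & c:
1. (<>b -> b) & c, w0
2. <>b -> b, w0
3. c, w0
4. b, w0
Accessibility: w0Rw0
The negation has an open branch (countermodel exists).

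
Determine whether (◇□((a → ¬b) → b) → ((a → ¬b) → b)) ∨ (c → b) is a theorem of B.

Tableau for the negation ¬((◇□((a → ¬b) → b) → ((a → ¬b) → b)) ∨ (c → b)):
1. ¬((◇□((a → ¬b) → b) → ((a → ¬b) → b)) ∨ (c → b)), u
2. ¬(◇□((a → ¬b) → b) → ((a → ¬b) → b)), u   [¬∨-rule on 1]
3. ¬(c → b), u   [¬∨-rule on 1]
4. ◇□((a → ¬b) → b), u   [¬→-rule on 2]
5. ¬((a → ¬b) → b), u   [¬→-rule on 2]
6. c, u   [¬→-rule on 3]
7. ¬b, u   [¬→-rule on 3]
8. a → ¬b, u   [¬→-rule on 5]
9. □((a → ¬b) → b), v   [◇-rule on 4: fresh world v, uRv]
10. (a → ¬b) → b, u   [□-rule on 9 via vRu]
11. (a → ¬b) → b, v   [□-rule on 9 via vRv]
12. ¬(a → ¬b), u   [→-rule on 10 (branches; this branch)]
13. a, u   [¬→-rule on 12]
14. b, u   [¬→-rule on 12]
Accessibility: uRu, uRv, vRu, vRv
Branch closes: b and ¬b both at u.
All branches of the negation close; one closing branch shown above.

Valid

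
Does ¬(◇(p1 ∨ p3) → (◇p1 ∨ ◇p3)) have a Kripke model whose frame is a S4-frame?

No, unsatisfiable

1. ¬(◇(p1 ∨ p3) → (◇p1 ∨ ◇p3)), 0
2. ◇(p1 ∨ p3), 0
3. ¬(◇p1 ∨ ◇p3), 0
4. ¬◇p1, 0
5. ¬◇p3, 0
6. ¬p1, 0
7. ¬p3, 0
8. p1 ∨ p3, 1
9. ¬p1, 1
10. ¬p3, 1
11. p3, 1
Accessibility: 0R0, 0R1, 1R1
Branch closes: p3 and ¬p3 both at 1.
All branches of the tableau close; one closing branch shown above.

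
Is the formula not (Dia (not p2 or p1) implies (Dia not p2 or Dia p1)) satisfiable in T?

Unsatisfiable

1. not (Dia (not p2 or p1) implies (Dia not p2 or Dia p1)), 0
2. Dia (not p2 or p1), 0
3. not (Dia not p2 or Dia p1), 0
4. not Dia not p2, 0
5. not Dia p1, 0
6. p2, 0
7. not p1, 0
8. not p2 or p1, 1
9. p2, 1
10. not p1, 1
11. p1, 1
Accessibility: 0R0, 0R1, 1R1
Branch closes: p1 and not p1 both at 1.
Every branch closes; the branch above is one of them.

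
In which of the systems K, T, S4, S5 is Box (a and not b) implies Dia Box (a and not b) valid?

T-tableau for the negation not (Box (a and not b) implies Dia Box (a and not b)):
1. not (Box (a and not b) implies Dia Box (a and not b)), 0
2. Box (a and not b), 0
3. not Dia Box (a and not b), 0
4. a and not b, 0
5. a, 0
6. not b, 0
7. not Box (a and not b), 0
8. not (a and not b), 1
9. a and not b, 1
10. a, 1
11. not b, 1
12. not Box (a and not b), 1
13. b, 1
Accessibility: 0R0, 0R1, 1R1
Branch closes: b and not b both at 1.
Every branch closes (one shown): valid in T, hence also in S4, S5 (every theorem of T is a theorem of S4 and S5).
K-tableau for the negation not (Box (a and not b) implies Dia Box (a and not b)):
1. not (Box (a and not b) implies Dia Box (a and not b)), 0
2. Box (a and not b), 0
3. not Dia Box (a and not b), 0
Complete open branch: countermodel on a K-frame, so not valid in K.

T, S4, S5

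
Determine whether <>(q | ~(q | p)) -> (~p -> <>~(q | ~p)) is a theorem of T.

Tableau for the negation ~(<>(q | ~(q | p)) -> (~p -> <>~(q | ~p))):
1. ~(<>(q | ~(q | p)) -> (~p -> <>~(q | ~p))), 0
2. <>(q | ~(q | p)), 0
3. ~(~p -> <>~(q | ~p)), 0
4. ~p, 0
5. ~<>~(q | ~p), 0
6. q | ~p, 0
7. q | ~(q | p), 1
8. q | ~p, 1
9. ~(q | p), 1
10. ~q, 1
11. ~p, 1
Accessibility: 0R0, 0R1, 1R1
The negation has an open branch (countermodel exists).

Not valid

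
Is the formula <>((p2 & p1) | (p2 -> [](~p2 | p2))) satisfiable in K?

1. <>((p2 & p1) | (p2 -> [](~p2 | p2))), 0
2. (p2 & p1) | (p2 -> [](~p2 | p2)), 1
3. p2 -> [](~p2 | p2), 1
4. [](~p2 | p2), 1
Accessibility: 0R1

Yes, satisfiable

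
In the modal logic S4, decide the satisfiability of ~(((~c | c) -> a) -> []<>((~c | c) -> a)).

1. ~(((~c | c) -> a) -> []<>((~c | c) -> a)), w0
2. (~c | c) -> a, w0   [~->-rule on 1]
3. ~[]<>((~c | c) -> a), w0   [~->-rule on 1]
4. a, w0   [->-rule on 2 (branches; this branch)]
5. ~<>((~c | c) -> a), w1   [~[]-rule on 3: fresh world w1, w0Rw1]
6. ~((~c | c) -> a), w1   [~<>-rule on 5 via w1Rw1]
7. ~c | c, w1   [~->-rule on 6]
8. ~a, w1   [~->-rule on 6]
9. c, w1   [|-rule on 7 (branches; this branch)]
Accessibility: w0Rw0, w0Rw1, w1Rw1

Yes, satisfiable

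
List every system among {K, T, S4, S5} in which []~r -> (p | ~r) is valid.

K-tableau for the negation ~([]~r -> (p | ~r)):
1. ~([]~r -> (p | ~r)), 0
2. []~r, 0
3. ~(p | ~r), 0
4. ~p, 0
5. r, 0
Complete open branch: countermodel on a K-frame, so not valid in K.
T-tableau for the negation ~([]~r -> (p | ~r)):
1. ~([]~r -> (p | ~r)), 0
2. []~r, 0
3. ~(p | ~r), 0
4. ~p, 0
5. r, 0
6. ~r, 0
Accessibility: 0R0
Branch closes: r and ~r both at 0.
Every branch closes (one shown): valid in T, hence also in S4, S5 (every theorem of T is a theorem of S4 and S5).

T, S4, S5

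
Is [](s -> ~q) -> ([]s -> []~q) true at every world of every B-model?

Tableau for the negation ~([](s -> ~q) -> ([]s -> []~q)):
1. ~([](s -> ~q) -> ([]s -> []~q)), u
2. [](s -> ~q), u
3. ~([]s -> []~q), u
4. []s, u
5. ~[]~q, u
6. s -> ~q, u
7. s, u
8. ~q, u
9. q, v
10. s -> ~q, v
11. s, v
12. ~q, v
Accessibility: uRu, uRv, vRu, vRv
Branch closes: q and ~q both at v.
All branches of the negation close; one closing branch shown above.

Valid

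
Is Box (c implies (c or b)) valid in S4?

Tableau for the negation not Box (c implies (c or b)):
1. not Box (c implies (c or b)), 0
2. not (c implies (c or b)), 1   [neg-Box-rule on 1: fresh world 1, 0R1]
3. c, 1   [neg-implies-rule on 2]
4. not (c or b), 1   [neg-implies-rule on 2]
5. not c, 1   [neg-or-rule on 4]
6. not b, 1   [neg-or-rule on 4]
Accessibility: 0R0, 0R1, 1R1
Branch closes: c and not c both at 1.
All branches of the negation close; one closing branch shown above.

Valid in S4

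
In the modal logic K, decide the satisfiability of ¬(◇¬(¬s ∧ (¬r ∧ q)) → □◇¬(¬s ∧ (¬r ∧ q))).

Satisfiable (open branch found)

1. ¬(◇¬(¬s ∧ (¬r ∧ q)) → □◇¬(¬s ∧ (¬r ∧ q))), w0
2. ◇¬(¬s ∧ (¬r ∧ q)), w0   [¬→-rule on 1]
3. ¬□◇¬(¬s ∧ (¬r ∧ q)), w0   [¬→-rule on 1]
4. ¬(¬s ∧ (¬r ∧ q)), w1   [◇-rule on 2: fresh world w1, w0Rw1]
5. ¬(¬r ∧ q), w1   [¬∧-rule on 4 (branches; this branch)]
6. ¬q, w1   [¬∧-rule on 5 (branches; this branch)]
7. ¬◇¬(¬s ∧ (¬r ∧ q)), w2   [¬□-rule on 3: fresh world w2, w0Rw2]
Accessibility: w0Rw1, w0Rw2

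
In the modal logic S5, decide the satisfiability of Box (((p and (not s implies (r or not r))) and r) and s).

1. Box (((p and (not s implies (r or not r))) and r) and s), u
2. ((p and (not s implies (r or not r))) and r) and s, u   [Box-rule on 1 via uRu]
3. (p and (not s implies (r or not r))) and r, u   [and-rule on 2]
4. s, u   [and-rule on 2]
5. p and (not s implies (r or not r)), u   [and-rule on 3]
6. r, u   [and-rule on 3]
7. p, u   [and-rule on 5]
8. not s implies (r or not r), u   [and-rule on 5]
9. r or not r, u   [implies-rule on 8 (branches; this branch)]
Accessibility: uRu

Satisfiable (open branch found)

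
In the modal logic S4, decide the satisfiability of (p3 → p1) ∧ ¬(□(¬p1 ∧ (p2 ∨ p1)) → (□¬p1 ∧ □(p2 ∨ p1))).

Unsatisfiable (every branch closes)

1. (p3 → p1) ∧ ¬(□(¬p1 ∧ (p2 ∨ p1)) → (□¬p1 ∧ □(p2 ∨ p1))), w0
2. p3 → p1, w0   [∧-rule on 1]
3. ¬(□(¬p1 ∧ (p2 ∨ p1)) → (□¬p1 ∧ □(p2 ∨ p1))), w0   [∧-rule on 1]
4. □(¬p1 ∧ (p2 ∨ p1)), w0   [¬→-rule on 3]
5. ¬(□¬p1 ∧ □(p2 ∨ p1)), w0   [¬→-rule on 3]
6. ¬p1 ∧ (p2 ∨ p1), w0   [□-rule on 4 via w0Rw0]
7. ¬p1, w0   [∧-rule on 6]
8. p2 ∨ p1, w0   [∧-rule on 6]
9. ¬p3, w0   [→-rule on 2 (branches; this branch)]
10. ¬□(p2 ∨ p1), w0   [¬∧-rule on 5 (branches; this branch)]
11. p2, w0   [∨-rule on 8 (branches; this branch)]
12. ¬(p2 ∨ p1), w1   [¬□-rule on 10: fresh world w1, w0Rw1]
13. ¬p2, w1   [¬∨-rule on 12]
14. ¬p1, w1   [¬∨-rule on 12]
15. ¬p1 ∧ (p2 ∨ p1), w1   [□-rule on 4 via w0Rw1]
16. p2 ∨ p1, w1   [∧-rule on 15]
17. p1, w1   [∨-rule on 16 (branches; this branch)]
Accessibility: w0Rw0, w0Rw1, w1Rw1
Branch closes: p1 and ¬p1 both at w1.
Every branch closes; the branch above is one of them.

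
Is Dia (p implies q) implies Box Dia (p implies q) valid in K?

Invalid (countermodel exists)

Tableau for the negation not (Dia (p implies q) implies Box Dia (p implies q)):
1. not (Dia (p implies q) implies Box Dia (p implies q)), w0
2. Dia (p implies q), w0
3. not Box Dia (p implies q), w0
4. p implies q, w1
5. q, w1
6. not Dia (p implies q), w2
Accessibility: w0Rw1, w0Rw2
The negation has an open branch (countermodel exists).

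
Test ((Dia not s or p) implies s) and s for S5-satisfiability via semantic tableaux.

1. ((Dia not s or p) implies s) and s, w0
2. (Dia not s or p) implies s, w0
3. s, w0
Accessibility: w0Rw0

Satisfiable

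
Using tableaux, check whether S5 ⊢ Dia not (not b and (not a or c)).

No, not valid

Tableau for the negation not Dia not (not b and (not a or c)):
1. not Dia not (not b and (not a or c)), 0
2. not b and (not a or c), 0
3. not b, 0
4. not a or c, 0
5. c, 0
Accessibility: 0R0
The negation has an open branch (countermodel exists).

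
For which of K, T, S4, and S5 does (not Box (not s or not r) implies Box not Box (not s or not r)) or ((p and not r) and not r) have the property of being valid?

S5

S4-tableau for the negation not ((not Box (not s or not r) implies Box not Box (not s or not r)) or ((p and not r) and not r)):
1. not ((not Box (not s or not r) implies Box not Box (not s or not r)) or ((p and not r) and not r)), 0
2. not (not Box (not s or not r) implies Box not Box (not s or not r)), 0
3. not ((p and not r) and not r), 0
4. not Box (not s or not r), 0
5. not Box not Box (not s or not r), 0
6. r, 0
7. not (not s or not r), 1
8. s, 1
9. r, 1
10. Box (not s or not r), 2
11. not s or not r, 2
12. not r, 2
Accessibility: 0R0, 0R1, 0R2, 1R1, 2R2
Complete open branch: countermodel on an S4-frame, so not valid in S4, nor in K, T (the same frame is also a K-frame and a T-frame).
S5-tableau for the negation not ((not Box (not s or not r) implies Box not Box (not s or not r)) or ((p and not r) and not r)):
1. not ((not Box (not s or not r) implies Box not Box (not s or not r)) or ((p and not r) and not r)), 0
2. not (not Box (not s or not r) implies Box not Box (not s or not r)), 0
3. not ((p and not r) and not r), 0
4. not Box (not s or not r), 0
5. not Box not Box (not s or not r), 0
6. not (p and not r), 0
7. r, 0
8. not (not s or not r), 1
9. s, 1
10. r, 1
11. Box (not s or not r), 2
12. not s or not r, 0
13. not s or not r, 1
14. not s or not r, 2
15. not s, 0
16. not r, 1
Accessibility: 0R0, 0R1, 0R2, 1R0, 1R1, 1R2, 2R0, 2R1, 2R2
Branch closes: r and not r both at 1.
Every branch closes (one shown): valid in S5.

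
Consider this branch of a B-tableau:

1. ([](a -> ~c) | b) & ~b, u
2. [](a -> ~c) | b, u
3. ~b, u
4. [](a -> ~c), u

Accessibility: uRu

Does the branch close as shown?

Not closed

No atom appears with both signs at the same world.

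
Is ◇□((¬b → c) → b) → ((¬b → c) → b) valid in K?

Tableau for the negation ¬(◇□((¬b → c) → b) → ((¬b → c) → b)):
1. ¬(◇□((¬b → c) → b) → ((¬b → c) → b)), w0
2. ◇□((¬b → c) → b), w0
3. ¬((¬b → c) → b), w0
4. ¬b → c, w0
5. ¬b, w0
6. c, w0
7. □((¬b → c) → b), w1
Accessibility: w0Rw1
The negation has an open branch (countermodel exists).

No, not valid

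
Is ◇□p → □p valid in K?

Not valid

Tableau for the negation ¬(◇□p → □p):
1. ¬(◇□p → □p), w0
2. ◇□p, w0   [¬→-rule on 1]
3. ¬□p, w0   [¬→-rule on 1]
4. □p, w1   [◇-rule on 2: fresh world w1, w0Rw1]
5. ¬p, w2   [¬□-rule on 3: fresh world w2, w0Rw2]
Accessibility: w0Rw1, w0Rw2
The negation has an open branch (countermodel exists).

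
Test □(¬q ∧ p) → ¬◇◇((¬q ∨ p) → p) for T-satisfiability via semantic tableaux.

Satisfiable

1. □(¬q ∧ p) → ¬◇◇((¬q ∨ p) → p), u
2. ¬◇◇((¬q ∨ p) → p), u
3. ¬◇((¬q ∨ p) → p), u
4. ¬((¬q ∨ p) → p), u
5. ¬q ∨ p, u
6. ¬p, u
7. ¬q, u
Accessibility: uRu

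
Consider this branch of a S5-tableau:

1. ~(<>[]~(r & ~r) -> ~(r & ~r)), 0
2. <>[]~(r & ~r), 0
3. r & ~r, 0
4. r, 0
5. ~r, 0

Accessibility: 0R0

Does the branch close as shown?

Yes, closed

Both r and ~r appear at 0.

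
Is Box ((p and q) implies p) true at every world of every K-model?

Tableau for the negation not Box ((p and q) implies p):
1. not Box ((p and q) implies p), 0
2. not ((p and q) implies p), 1
3. p and q, 1
4. not p, 1
5. p, 1
6. q, 1
Accessibility: 0R1
Branch closes: p and not p both at 1.
All branches of the negation close; one closing branch shown above.

Yes, valid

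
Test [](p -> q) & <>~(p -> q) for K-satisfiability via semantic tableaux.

1. [](p -> q) & <>~(p -> q), w0
2. [](p -> q), w0   [&-rule on 1]
3. <>~(p -> q), w0   [&-rule on 1]
4. ~(p -> q), w1   [<>-rule on 3: fresh world w1, w0Rw1]
5. p, w1   [~->-rule on 4]
6. ~q, w1   [~->-rule on 4]
7. p -> q, w1   [[]-rule on 2 via w0Rw1]
8. q, w1   [->-rule on 7 (branches; this branch)]
Accessibility: w0Rw1
Branch closes: q and ~q both at w1.
All branches of the tableau close; one closing branch shown above.

Unsatisfiable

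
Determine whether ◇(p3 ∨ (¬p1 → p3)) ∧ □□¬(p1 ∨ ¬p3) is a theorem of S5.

Tableau for the negation ¬(◇(p3 ∨ (¬p1 → p3)) ∧ □□¬(p1 ∨ ¬p3)):
1. ¬(◇(p3 ∨ (¬p1 → p3)) ∧ □□¬(p1 ∨ ¬p3)), 0
2. ¬□□¬(p1 ∨ ¬p3), 0
3. ¬□¬(p1 ∨ ¬p3), 1
4. p1 ∨ ¬p3, 2
5. ¬p3, 2
Accessibility: 0R0, 0R1, 0R2, 1R0, 1R1, 1R2, 2R0, 2R1, 2R2
The negation has an open branch (countermodel exists).

Invalid (countermodel exists)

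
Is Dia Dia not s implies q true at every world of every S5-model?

Not valid

Tableau for the negation not (Dia Dia not s implies q):
1. not (Dia Dia not s implies q), u
2. Dia Dia not s, u   [neg-implies-rule on 1]
3. not q, u   [neg-implies-rule on 1]
4. Dia not s, v   [Dia-rule on 2: fresh world v, uRv]
5. not s, w   [Dia-rule on 4: fresh world w, vRw]
Accessibility: uRu, uRv, uRw, vRu, vRv, vRw, wRu, wRv, wRw
The negation has an open branch (countermodel exists).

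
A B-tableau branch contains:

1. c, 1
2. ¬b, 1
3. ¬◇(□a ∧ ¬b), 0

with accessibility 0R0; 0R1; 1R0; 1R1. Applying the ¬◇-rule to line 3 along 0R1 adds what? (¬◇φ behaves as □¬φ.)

¬◇φ behaves as □¬φ: propagate the negated body to each accessible world.

¬(□a ∧ ¬b), 1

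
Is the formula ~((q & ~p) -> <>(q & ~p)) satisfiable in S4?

Unsatisfiable (every branch closes)

1. ~((q & ~p) -> <>(q & ~p)), w0
2. q & ~p, w0   [~->-rule on 1]
3. ~<>(q & ~p), w0   [~->-rule on 1]
4. q, w0   [&-rule on 2]
5. ~p, w0   [&-rule on 2]
6. ~(q & ~p), w0   [~<>-rule on 3 via w0Rw0]
7. p, w0   [~&-rule on 6 (branches; this branch)]
Accessibility: w0Rw0
Branch closes: p and ~p both at w0.
Every branch closes; the branch above is one of them.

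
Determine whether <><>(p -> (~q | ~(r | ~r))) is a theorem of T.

Tableau for the negation ~<><>(p -> (~q | ~(r | ~r))):
1. ~<><>(p -> (~q | ~(r | ~r))), u
2. ~<>(p -> (~q | ~(r | ~r))), u
3. ~(p -> (~q | ~(r | ~r))), u
4. p, u
5. ~(~q | ~(r | ~r)), u
6. q, u
7. r | ~r, u
8. ~r, u
Accessibility: uRu
The negation has an open branch (countermodel exists).

Invalid (countermodel exists)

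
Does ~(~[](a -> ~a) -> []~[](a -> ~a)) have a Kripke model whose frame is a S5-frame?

1. ~(~[](a -> ~a) -> []~[](a -> ~a)), w0
2. ~[](a -> ~a), w0   [~->-rule on 1]
3. ~[]~[](a -> ~a), w0   [~->-rule on 1]
4. ~(a -> ~a), w1   [~[]-rule on 2: fresh world w1, w0Rw1]
5. a, w1   [~->-rule on 4]
6. [](a -> ~a), w2   [~[]-rule on 3: fresh world w2, w0Rw2]
7. a -> ~a, w0   [[]-rule on 6 via w2Rw0]
8. a -> ~a, w1   [[]-rule on 6 via w2Rw1]
9. a -> ~a, w2   [[]-rule on 6 via w2Rw2]
10. ~a, w0   [->-rule on 7 (branches; this branch)]
11. ~a, w1   [->-rule on 8 (branches; this branch)]
Accessibility: w0Rw0, w0Rw1, w0Rw2, w1Rw0, w1Rw1, w1Rw2, w2Rw0, w2Rw1, w2Rw2
Branch closes: a and ~a both at w1.
Every branch closes; the branch above is one of them.

Unsatisfiable (every branch closes)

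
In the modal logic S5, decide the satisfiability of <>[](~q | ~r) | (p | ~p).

Satisfiable

1. <>[](~q | ~r) | (p | ~p), w0
2. p | ~p, w0
3. ~p, w0
Accessibility: w0Rw0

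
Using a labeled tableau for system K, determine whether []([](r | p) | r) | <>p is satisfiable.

Satisfiable (open branch found)

1. []([](r | p) | r) | <>p, 0
2. <>p, 0   [|-rule on 1 (branches; this branch)]
3. p, 1   [<>-rule on 2: fresh world 1, 0R1]
Accessibility: 0R1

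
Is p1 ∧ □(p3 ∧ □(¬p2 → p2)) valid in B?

Tableau for the negation ¬(p1 ∧ □(p3 ∧ □(¬p2 → p2))):
1. ¬(p1 ∧ □(p3 ∧ □(¬p2 → p2))), u
2. ¬□(p3 ∧ □(¬p2 → p2)), u   [¬∧-rule on 1 (branches; this branch)]
3. ¬(p3 ∧ □(¬p2 → p2)), v   [¬□-rule on 2: fresh world v, uRv]
4. ¬□(¬p2 → p2), v   [¬∧-rule on 3 (branches; this branch)]
5. ¬(¬p2 → p2), w   [¬□-rule on 4: fresh world w, vRw]
6. ¬p2, w   [¬→-rule on 5]
Accessibility: uRu, uRv, vRu, vRv, vRw, wRv, wRw
The negation has an open branch (countermodel exists).

Invalid (countermodel exists)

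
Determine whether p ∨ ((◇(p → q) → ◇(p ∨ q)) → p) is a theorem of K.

Not valid

Tableau for the negation ¬(p ∨ ((◇(p → q) → ◇(p ∨ q)) → p)):
1. ¬(p ∨ ((◇(p → q) → ◇(p ∨ q)) → p)), u
2. ¬p, u
3. ¬((◇(p → q) → ◇(p ∨ q)) → p), u
4. ◇(p → q) → ◇(p ∨ q), u
5. ◇(p ∨ q), u
6. p ∨ q, v
7. q, v
Accessibility: uRv
The negation has an open branch (countermodel exists).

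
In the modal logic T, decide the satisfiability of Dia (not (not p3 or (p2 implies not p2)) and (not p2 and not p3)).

No, unsatisfiable

1. Dia (not (not p3 or (p2 implies not p2)) and (not p2 and not p3)), w0
2. not (not p3 or (p2 implies not p2)) and (not p2 and not p3), w1   [Dia-rule on 1: fresh world w1, w0Rw1]
3. not (not p3 or (p2 implies not p2)), w1   [and-rule on 2]
4. not p2 and not p3, w1   [and-rule on 2]
5. p3, w1   [neg-or-rule on 3]
6. not (p2 implies not p2), w1   [neg-or-rule on 3]
7. not p2, w1   [and-rule on 4]
8. not p3, w1   [and-rule on 4]
Accessibility: w0Rw0, w0Rw1, w1Rw1
Branch closes: p3 and not p3 both at w1.
(One branch shown.) All branches close.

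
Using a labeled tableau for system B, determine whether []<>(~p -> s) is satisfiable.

Satisfiable (open branch found)

1. []<>(~p -> s), 0
2. <>(~p -> s), 0   [[]-rule on 1 via 0R0]
3. ~p -> s, 1   [<>-rule on 2: fresh world 1, 0R1]
4. <>(~p -> s), 1   [[]-rule on 1 via 0R1]
5. s, 1   [->-rule on 3 (branches; this branch)]
6. ~p -> s, 2   [<>-rule on 4: fresh world 2, 1R2]
7. s, 2   [->-rule on 6 (branches; this branch)]
Accessibility: 0R0, 0R1, 1R0, 1R1, 1R2, 2R1, 2R2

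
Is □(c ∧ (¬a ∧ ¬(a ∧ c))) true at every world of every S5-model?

Tableau for the negation ¬□(c ∧ (¬a ∧ ¬(a ∧ c))):
1. ¬□(c ∧ (¬a ∧ ¬(a ∧ c))), u
2. ¬(c ∧ (¬a ∧ ¬(a ∧ c))), v
3. ¬(¬a ∧ ¬(a ∧ c)), v
4. a ∧ c, v
5. a, v
6. c, v
Accessibility: uRu, uRv, vRu, vRv
The negation has an open branch (countermodel exists).

Invalid (countermodel exists)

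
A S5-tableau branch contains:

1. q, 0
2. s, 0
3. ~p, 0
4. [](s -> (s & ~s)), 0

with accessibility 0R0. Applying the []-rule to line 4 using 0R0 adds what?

s -> (s & ~s), 0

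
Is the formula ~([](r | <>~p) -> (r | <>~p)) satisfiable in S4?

No, unsatisfiable

1. ~([](r | <>~p) -> (r | <>~p)), w0
2. [](r | <>~p), w0   [~->-rule on 1]
3. ~(r | <>~p), w0   [~->-rule on 1]
4. ~r, w0   [~|-rule on 3]
5. ~<>~p, w0   [~|-rule on 3]
6. r | <>~p, w0   [[]-rule on 2 via w0Rw0]
7. p, w0   [~<>-rule on 5 via w0Rw0]
8. <>~p, w0   [|-rule on 6 (branches; this branch)]
9. ~p, w1   [<>-rule on 8: fresh world w1, w0Rw1]
10. r | <>~p, w1   [[]-rule on 2 via w0Rw1]
11. p, w1   [~<>-rule on 5 via w0Rw1]
Accessibility: w0Rw0, w0Rw1, w1Rw1
Branch closes: p and ~p both at w1.
(One branch shown.) All branches close.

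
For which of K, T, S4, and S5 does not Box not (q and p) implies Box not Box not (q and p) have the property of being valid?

S4-tableau for the negation not (not Box not (q and p) implies Box not Box not (q and p)):
1. not (not Box not (q and p) implies Box not Box not (q and p)), w0
2. not Box not (q and p), w0   [neg-implies-rule on 1]
3. not Box not Box not (q and p), w0   [neg-implies-rule on 1]
4. q and p, w1   [neg-Box-rule on 2: fresh world w1, w0Rw1]
5. q, w1   [and-rule on 4]
6. p, w1   [and-rule on 4]
7. Box not (q and p), w2   [neg-Box-rule on 3: fresh world w2, w0Rw2]
8. not (q and p), w2   [Box-rule on 7 via w2Rw2]
9. not p, w2   [neg-and-rule on 8 (branches; this branch)]
Accessibility: w0Rw0, w0Rw1, w0Rw2, w1Rw1, w2Rw2
Complete open branch: countermodel on an S4-frame, so not valid in S4, nor in K, T (the same frame is also a K-frame and a T-frame).
S5-tableau for the negation not (not Box not (q and p) implies Box not Box not (q and p)):
1. not (not Box not (q and p) implies Box not Box not (q and p)), w0
2. not Box not (q and p), w0   [neg-implies-rule on 1]
3. not Box not Box not (q and p), w0   [neg-implies-rule on 1]
4. q and p, w1   [neg-Box-rule on 2: fresh world w1, w0Rw1]
5. q, w1   [and-rule on 4]
6. p, w1   [and-rule on 4]
7. Box not (q and p), w2   [neg-Box-rule on 3: fresh world w2, w0Rw2]
8. not (q and p), w0   [Box-rule on 7 via w2Rw0]
9. not (q and p), w1   [Box-rule on 7 via w2Rw1]
10. not (q and p), w2   [Box-rule on 7 via w2Rw2]
11. not p, w0   [neg-and-rule on 8 (branches; this branch)]
12. not p, w1   [neg-and-rule on 9 (branches; this branch)]
Accessibility: w0Rw0, w0Rw1, w0Rw2, w1Rw0, w1Rw1, w1Rw2, w2Rw0, w2Rw1, w2Rw2
Branch closes: p and not p both at w1.
Every branch closes (one shown): valid in S5.

S5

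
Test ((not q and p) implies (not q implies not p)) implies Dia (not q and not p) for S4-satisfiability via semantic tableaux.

1. ((not q and p) implies (not q implies not p)) implies Dia (not q and not p), w0
2. Dia (not q and not p), w0
3. not q and not p, w1
4. not q, w1
5. not p, w1
Accessibility: w0Rw0, w0Rw1, w1Rw1

Satisfiable (open branch found)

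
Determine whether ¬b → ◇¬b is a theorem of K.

Tableau for the negation ¬(¬b → ◇¬b):
1. ¬(¬b → ◇¬b), 0
2. ¬b, 0
3. ¬◇¬b, 0
The negation has an open branch (countermodel exists).

Not valid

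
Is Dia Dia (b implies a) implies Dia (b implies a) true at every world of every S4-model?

Tableau for the negation not (Dia Dia (b implies a) implies Dia (b implies a)):
1. not (Dia Dia (b implies a) implies Dia (b implies a)), w0
2. Dia Dia (b implies a), w0   [neg-implies-rule on 1]
3. not Dia (b implies a), w0   [neg-implies-rule on 1]
4. not (b implies a), w0   [neg-Dia-rule on 3 via w0Rw0]
5. b, w0   [neg-implies-rule on 4]
6. not a, w0   [neg-implies-rule on 4]
7. Dia (b implies a), w1   [Dia-rule on 2: fresh world w1, w0Rw1]
8. not (b implies a), w1   [neg-Dia-rule on 3 via w0Rw1]
9. b, w1   [neg-implies-rule on 8]
10. not a, w1   [neg-implies-rule on 8]
11. b implies a, w2   [Dia-rule on 7: fresh world w2, w1Rw2]
12. not (b implies a), w2   [neg-Dia-rule on 3 via w0Rw2]
13. b, w2   [neg-implies-rule on 12]
14. not a, w2   [neg-implies-rule on 12]
15. a, w2   [implies-rule on 11 (branches; this branch)]
Accessibility: w0Rw0, w0Rw1, w0Rw2, w1Rw1, w1Rw2, w2Rw2
Branch closes: a and not a both at w2.
Every branch of the negation's tableau closes; the branch above is one of them.

Valid in S4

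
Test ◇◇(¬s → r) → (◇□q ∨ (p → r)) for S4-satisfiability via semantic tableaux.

1. ◇◇(¬s → r) → (◇□q ∨ (p → r)), 0
2. ◇□q ∨ (p → r), 0   [→-rule on 1 (branches; this branch)]
3. p → r, 0   [∨-rule on 2 (branches; this branch)]
4. r, 0   [→-rule on 3 (branches; this branch)]
Accessibility: 0R0

Satisfiable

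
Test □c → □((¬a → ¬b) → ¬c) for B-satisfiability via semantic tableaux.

1. □c → □((¬a → ¬b) → ¬c), w0
2. □((¬a → ¬b) → ¬c), w0
3. (¬a → ¬b) → ¬c, w0
4. ¬c, w0
Accessibility: w0Rw0

Yes, satisfiable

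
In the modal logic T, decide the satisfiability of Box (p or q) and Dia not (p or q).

Unsatisfiable (every branch closes)

1. Box (p or q) and Dia not (p or q), w0
2. Box (p or q), w0
3. Dia not (p or q), w0
4. p or q, w0
5. q, w0
6. not (p or q), w1
7. not p, w1
8. not q, w1
9. p or q, w1
10. q, w1
Accessibility: w0Rw0, w0Rw1, w1Rw1
Branch closes: q and not q both at w1.
(One branch shown.) All branches close.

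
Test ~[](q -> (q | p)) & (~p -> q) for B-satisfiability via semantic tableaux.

No, unsatisfiable

1. ~[](q -> (q | p)) & (~p -> q), 0
2. ~[](q -> (q | p)), 0   [&-rule on 1]
3. ~p -> q, 0   [&-rule on 1]
4. q, 0   [->-rule on 3 (branches; this branch)]
5. ~(q -> (q | p)), 1   [~[]-rule on 2: fresh world 1, 0R1]
6. q, 1   [~->-rule on 5]
7. ~(q | p), 1   [~->-rule on 5]
8. ~q, 1   [~|-rule on 7]
9. ~p, 1   [~|-rule on 7]
Accessibility: 0R0, 0R1, 1R0, 1R1
Branch closes: q and ~q both at 1.
All branches of the tableau close; one closing branch shown above.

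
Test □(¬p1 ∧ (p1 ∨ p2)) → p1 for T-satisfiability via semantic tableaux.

Yes, satisfiable

1. □(¬p1 ∧ (p1 ∨ p2)) → p1, u
2. p1, u
Accessibility: uRu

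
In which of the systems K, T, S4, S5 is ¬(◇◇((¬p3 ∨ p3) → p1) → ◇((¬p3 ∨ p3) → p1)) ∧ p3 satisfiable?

K, T

S4-tableau for the formula:
1. ¬(◇◇((¬p3 ∨ p3) → p1) → ◇((¬p3 ∨ p3) → p1)) ∧ p3, w0
2. ¬(◇◇((¬p3 ∨ p3) → p1) → ◇((¬p3 ∨ p3) → p1)), w0
3. p3, w0
4. ◇◇((¬p3 ∨ p3) → p1), w0
5. ¬◇((¬p3 ∨ p3) → p1), w0
6. ¬((¬p3 ∨ p3) → p1), w0
7. ¬p3 ∨ p3, w0
8. ¬p1, w0
9. ◇((¬p3 ∨ p3) → p1), w1
10. ¬((¬p3 ∨ p3) → p1), w1
11. ¬p3 ∨ p3, w1
12. ¬p1, w1
13. p3, w1
14. (¬p3 ∨ p3) → p1, w2
15. ¬((¬p3 ∨ p3) → p1), w2
16. ¬p3 ∨ p3, w2
17. ¬p1, w2
18. ¬(¬p3 ∨ p3), w2
19. p3, w2
20. ¬p3, w2
Accessibility: w0Rw0, w0Rw1, w0Rw2, w1Rw1, w1Rw2, w2Rw2
Branch closes: p3 and ¬p3 both at w2.
Every branch closes (one shown): unsatisfiable in S4, hence also in S5 (every S5-frame is an S4-frame).
T-tableau for the formula:
1. ¬(◇◇((¬p3 ∨ p3) → p1) → ◇((¬p3 ∨ p3) → p1)) ∧ p3, w0
2. ¬(◇◇((¬p3 ∨ p3) → p1) → ◇((¬p3 ∨ p3) → p1)), w0
3. p3, w0
4. ◇◇((¬p3 ∨ p3) → p1), w0
5. ¬◇((¬p3 ∨ p3) → p1), w0
6. ¬((¬p3 ∨ p3) → p1), w0
7. ¬p3 ∨ p3, w0
8. ¬p1, w0
9. ◇((¬p3 ∨ p3) → p1), w1
10. ¬((¬p3 ∨ p3) → p1), w1
11. ¬p3 ∨ p3, w1
12. ¬p1, w1
13. p3, w1
14. (¬p3 ∨ p3) → p1, w2
15. p1, w2
Accessibility: w0Rw0, w0Rw1, w1Rw1, w1Rw2, w2Rw2
Complete open branch: satisfiable in T, hence also in K (this T-model is also a K-model).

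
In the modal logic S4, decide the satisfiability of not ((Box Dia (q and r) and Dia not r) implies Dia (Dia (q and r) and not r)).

Unsatisfiable (every branch closes)

1. not ((Box Dia (q and r) and Dia not r) implies Dia (Dia (q and r) and not r)), w0
2. Box Dia (q and r) and Dia not r, w0   [neg-implies-rule on 1]
3. not Dia (Dia (q and r) and not r), w0   [neg-implies-rule on 1]
4. Box Dia (q and r), w0   [and-rule on 2]
5. Dia not r, w0   [and-rule on 2]
6. not (Dia (q and r) and not r), w0   [neg-Dia-rule on 3 via w0Rw0]
7. Dia (q and r), w0   [Box-rule on 4 via w0Rw0]
8. r, w0   [neg-and-rule on 6 (branches; this branch)]
9. not r, w1   [Dia-rule on 5: fresh world w1, w0Rw1]
10. not (Dia (q and r) and not r), w1   [neg-Dia-rule on 3 via w0Rw1]
11. Dia (q and r), w1   [Box-rule on 4 via w0Rw1]
12. not Dia (q and r), w1   [neg-and-rule on 10 (branches; this branch)]
13. not (q and r), w1   [neg-Dia-rule on 12 via w1Rw1]
14. q and r, w2   [Dia-rule on 7: fresh world w2, w0Rw2]
15. q, w2   [and-rule on 14]
16. r, w2   [and-rule on 14]
17. not (Dia (q and r) and not r), w2   [neg-Dia-rule on 3 via w0Rw2]
18. Dia (q and r), w2   [Box-rule on 4 via w0Rw2]
19. q and r, w3   [Dia-rule on 11: fresh world w3, w1Rw3]
20. q, w3   [and-rule on 19]
21. r, w3   [and-rule on 19]
22. not (Dia (q and r) and not r), w3   [neg-Dia-rule on 3 via w0Rw3]
23. Dia (q and r), w3   [Box-rule on 4 via w0Rw3]
24. not (q and r), w3   [neg-Dia-rule on 12 via w1Rw3]
25. not r, w3   [neg-and-rule on 24 (branches; this branch)]
Accessibility: w0Rw0, w0Rw1, w0Rw2, w0Rw3, w1Rw1, w1Rw3, w2Rw2, w3Rw3
Branch closes: r and not r both at w3.
Every branch closes; the branch above is one of them.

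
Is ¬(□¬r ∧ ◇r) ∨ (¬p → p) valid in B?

Tableau for the negation ¬(¬(□¬r ∧ ◇r) ∨ (¬p → p)):
1. ¬(¬(□¬r ∧ ◇r) ∨ (¬p → p)), u
2. □¬r ∧ ◇r, u
3. ¬(¬p → p), u
4. □¬r, u
5. ◇r, u
6. ¬p, u
7. ¬r, u
8. r, v
9. ¬r, v
Accessibility: uRu, uRv, vRu, vRv
Branch closes: r and ¬r both at v.
All branches of the negation close; one closing branch shown above.

Valid in B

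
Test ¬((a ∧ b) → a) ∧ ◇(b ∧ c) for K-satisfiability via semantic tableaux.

1. ¬((a ∧ b) → a) ∧ ◇(b ∧ c), u
2. ¬((a ∧ b) → a), u
3. ◇(b ∧ c), u
4. a ∧ b, u
5. ¬a, u
6. a, u
7. b, u
Branch closes: a and ¬a both at u.
Every branch closes; the branch above is one of them.

Unsatisfiable (every branch closes)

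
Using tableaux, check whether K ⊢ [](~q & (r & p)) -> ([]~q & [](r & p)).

Yes, valid

Tableau for the negation ~([](~q & (r & p)) -> ([]~q & [](r & p))):
1. ~([](~q & (r & p)) -> ([]~q & [](r & p))), u
2. [](~q & (r & p)), u
3. ~([]~q & [](r & p)), u
4. ~[](r & p), u
5. ~(r & p), v
6. ~q & (r & p), v
7. ~q, v
8. r & p, v
9. r, v
10. p, v
11. ~p, v
Accessibility: uRv
Branch closes: p and ~p both at v.
Every branch of the negation's tableau closes; the branch above is one of them.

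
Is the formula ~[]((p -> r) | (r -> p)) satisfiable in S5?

Unsatisfiable

1. ~[]((p -> r) | (r -> p)), u
2. ~((p -> r) | (r -> p)), v   [~[]-rule on 1: fresh world v, uRv]
3. ~(p -> r), v   [~|-rule on 2]
4. ~(r -> p), v   [~|-rule on 2]
5. p, v   [~->-rule on 3]
6. ~r, v   [~->-rule on 3]
7. r, v   [~->-rule on 4]
8. ~p, v   [~->-rule on 4]
Accessibility: uRu, uRv, vRu, vRv
Branch closes: r and ~r both at v.
All branches of the tableau close; one closing branch shown above.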